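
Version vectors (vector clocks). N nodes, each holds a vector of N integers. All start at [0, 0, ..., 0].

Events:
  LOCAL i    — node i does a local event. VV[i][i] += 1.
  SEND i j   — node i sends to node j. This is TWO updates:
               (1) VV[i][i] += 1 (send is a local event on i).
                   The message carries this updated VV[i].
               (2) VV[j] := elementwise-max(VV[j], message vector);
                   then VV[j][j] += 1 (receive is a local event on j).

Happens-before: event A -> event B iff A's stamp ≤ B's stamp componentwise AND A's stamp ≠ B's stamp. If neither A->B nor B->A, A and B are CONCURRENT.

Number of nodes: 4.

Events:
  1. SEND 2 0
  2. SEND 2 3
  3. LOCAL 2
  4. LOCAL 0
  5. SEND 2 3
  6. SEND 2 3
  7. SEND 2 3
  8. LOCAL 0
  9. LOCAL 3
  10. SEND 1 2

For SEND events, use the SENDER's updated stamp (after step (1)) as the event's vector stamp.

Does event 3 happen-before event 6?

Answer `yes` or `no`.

Answer: yes

Derivation:
Initial: VV[0]=[0, 0, 0, 0]
Initial: VV[1]=[0, 0, 0, 0]
Initial: VV[2]=[0, 0, 0, 0]
Initial: VV[3]=[0, 0, 0, 0]
Event 1: SEND 2->0: VV[2][2]++ -> VV[2]=[0, 0, 1, 0], msg_vec=[0, 0, 1, 0]; VV[0]=max(VV[0],msg_vec) then VV[0][0]++ -> VV[0]=[1, 0, 1, 0]
Event 2: SEND 2->3: VV[2][2]++ -> VV[2]=[0, 0, 2, 0], msg_vec=[0, 0, 2, 0]; VV[3]=max(VV[3],msg_vec) then VV[3][3]++ -> VV[3]=[0, 0, 2, 1]
Event 3: LOCAL 2: VV[2][2]++ -> VV[2]=[0, 0, 3, 0]
Event 4: LOCAL 0: VV[0][0]++ -> VV[0]=[2, 0, 1, 0]
Event 5: SEND 2->3: VV[2][2]++ -> VV[2]=[0, 0, 4, 0], msg_vec=[0, 0, 4, 0]; VV[3]=max(VV[3],msg_vec) then VV[3][3]++ -> VV[3]=[0, 0, 4, 2]
Event 6: SEND 2->3: VV[2][2]++ -> VV[2]=[0, 0, 5, 0], msg_vec=[0, 0, 5, 0]; VV[3]=max(VV[3],msg_vec) then VV[3][3]++ -> VV[3]=[0, 0, 5, 3]
Event 7: SEND 2->3: VV[2][2]++ -> VV[2]=[0, 0, 6, 0], msg_vec=[0, 0, 6, 0]; VV[3]=max(VV[3],msg_vec) then VV[3][3]++ -> VV[3]=[0, 0, 6, 4]
Event 8: LOCAL 0: VV[0][0]++ -> VV[0]=[3, 0, 1, 0]
Event 9: LOCAL 3: VV[3][3]++ -> VV[3]=[0, 0, 6, 5]
Event 10: SEND 1->2: VV[1][1]++ -> VV[1]=[0, 1, 0, 0], msg_vec=[0, 1, 0, 0]; VV[2]=max(VV[2],msg_vec) then VV[2][2]++ -> VV[2]=[0, 1, 7, 0]
Event 3 stamp: [0, 0, 3, 0]
Event 6 stamp: [0, 0, 5, 0]
[0, 0, 3, 0] <= [0, 0, 5, 0]? True. Equal? False. Happens-before: True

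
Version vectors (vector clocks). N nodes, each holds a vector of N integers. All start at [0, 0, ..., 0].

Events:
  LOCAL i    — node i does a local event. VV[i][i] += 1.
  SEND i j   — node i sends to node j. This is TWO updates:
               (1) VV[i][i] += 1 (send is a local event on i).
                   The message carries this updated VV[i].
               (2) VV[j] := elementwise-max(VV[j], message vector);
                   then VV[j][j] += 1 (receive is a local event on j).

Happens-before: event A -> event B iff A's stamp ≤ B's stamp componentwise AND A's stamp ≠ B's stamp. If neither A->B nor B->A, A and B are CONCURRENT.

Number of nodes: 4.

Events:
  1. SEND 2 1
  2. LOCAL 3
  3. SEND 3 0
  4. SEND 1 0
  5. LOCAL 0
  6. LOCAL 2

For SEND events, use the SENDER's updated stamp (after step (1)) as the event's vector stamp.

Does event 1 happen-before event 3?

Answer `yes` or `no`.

Initial: VV[0]=[0, 0, 0, 0]
Initial: VV[1]=[0, 0, 0, 0]
Initial: VV[2]=[0, 0, 0, 0]
Initial: VV[3]=[0, 0, 0, 0]
Event 1: SEND 2->1: VV[2][2]++ -> VV[2]=[0, 0, 1, 0], msg_vec=[0, 0, 1, 0]; VV[1]=max(VV[1],msg_vec) then VV[1][1]++ -> VV[1]=[0, 1, 1, 0]
Event 2: LOCAL 3: VV[3][3]++ -> VV[3]=[0, 0, 0, 1]
Event 3: SEND 3->0: VV[3][3]++ -> VV[3]=[0, 0, 0, 2], msg_vec=[0, 0, 0, 2]; VV[0]=max(VV[0],msg_vec) then VV[0][0]++ -> VV[0]=[1, 0, 0, 2]
Event 4: SEND 1->0: VV[1][1]++ -> VV[1]=[0, 2, 1, 0], msg_vec=[0, 2, 1, 0]; VV[0]=max(VV[0],msg_vec) then VV[0][0]++ -> VV[0]=[2, 2, 1, 2]
Event 5: LOCAL 0: VV[0][0]++ -> VV[0]=[3, 2, 1, 2]
Event 6: LOCAL 2: VV[2][2]++ -> VV[2]=[0, 0, 2, 0]
Event 1 stamp: [0, 0, 1, 0]
Event 3 stamp: [0, 0, 0, 2]
[0, 0, 1, 0] <= [0, 0, 0, 2]? False. Equal? False. Happens-before: False

Answer: no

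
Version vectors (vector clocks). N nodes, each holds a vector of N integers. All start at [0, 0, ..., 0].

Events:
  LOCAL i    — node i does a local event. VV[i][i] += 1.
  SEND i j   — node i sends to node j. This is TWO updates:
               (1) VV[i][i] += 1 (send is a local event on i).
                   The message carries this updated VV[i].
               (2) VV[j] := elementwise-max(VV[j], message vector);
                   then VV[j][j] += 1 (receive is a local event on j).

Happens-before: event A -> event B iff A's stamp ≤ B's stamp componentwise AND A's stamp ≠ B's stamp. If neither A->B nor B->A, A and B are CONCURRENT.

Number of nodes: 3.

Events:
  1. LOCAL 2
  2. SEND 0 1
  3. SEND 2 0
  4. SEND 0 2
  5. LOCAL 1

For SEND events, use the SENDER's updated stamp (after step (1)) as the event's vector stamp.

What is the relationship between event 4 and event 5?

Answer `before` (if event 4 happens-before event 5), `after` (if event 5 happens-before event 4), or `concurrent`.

Answer: concurrent

Derivation:
Initial: VV[0]=[0, 0, 0]
Initial: VV[1]=[0, 0, 0]
Initial: VV[2]=[0, 0, 0]
Event 1: LOCAL 2: VV[2][2]++ -> VV[2]=[0, 0, 1]
Event 2: SEND 0->1: VV[0][0]++ -> VV[0]=[1, 0, 0], msg_vec=[1, 0, 0]; VV[1]=max(VV[1],msg_vec) then VV[1][1]++ -> VV[1]=[1, 1, 0]
Event 3: SEND 2->0: VV[2][2]++ -> VV[2]=[0, 0, 2], msg_vec=[0, 0, 2]; VV[0]=max(VV[0],msg_vec) then VV[0][0]++ -> VV[0]=[2, 0, 2]
Event 4: SEND 0->2: VV[0][0]++ -> VV[0]=[3, 0, 2], msg_vec=[3, 0, 2]; VV[2]=max(VV[2],msg_vec) then VV[2][2]++ -> VV[2]=[3, 0, 3]
Event 5: LOCAL 1: VV[1][1]++ -> VV[1]=[1, 2, 0]
Event 4 stamp: [3, 0, 2]
Event 5 stamp: [1, 2, 0]
[3, 0, 2] <= [1, 2, 0]? False
[1, 2, 0] <= [3, 0, 2]? False
Relation: concurrent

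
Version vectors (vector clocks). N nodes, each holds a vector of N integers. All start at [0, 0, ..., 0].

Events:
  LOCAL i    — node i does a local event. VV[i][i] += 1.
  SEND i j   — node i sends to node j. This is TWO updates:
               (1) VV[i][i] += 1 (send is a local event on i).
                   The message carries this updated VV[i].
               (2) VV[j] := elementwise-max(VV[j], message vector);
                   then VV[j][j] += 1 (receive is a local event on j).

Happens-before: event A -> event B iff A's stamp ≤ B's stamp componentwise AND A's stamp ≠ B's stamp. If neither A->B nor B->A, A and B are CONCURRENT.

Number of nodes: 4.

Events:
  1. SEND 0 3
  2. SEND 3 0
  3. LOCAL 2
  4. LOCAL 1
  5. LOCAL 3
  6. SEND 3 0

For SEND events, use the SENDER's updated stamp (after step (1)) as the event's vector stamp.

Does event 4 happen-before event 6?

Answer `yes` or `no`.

Initial: VV[0]=[0, 0, 0, 0]
Initial: VV[1]=[0, 0, 0, 0]
Initial: VV[2]=[0, 0, 0, 0]
Initial: VV[3]=[0, 0, 0, 0]
Event 1: SEND 0->3: VV[0][0]++ -> VV[0]=[1, 0, 0, 0], msg_vec=[1, 0, 0, 0]; VV[3]=max(VV[3],msg_vec) then VV[3][3]++ -> VV[3]=[1, 0, 0, 1]
Event 2: SEND 3->0: VV[3][3]++ -> VV[3]=[1, 0, 0, 2], msg_vec=[1, 0, 0, 2]; VV[0]=max(VV[0],msg_vec) then VV[0][0]++ -> VV[0]=[2, 0, 0, 2]
Event 3: LOCAL 2: VV[2][2]++ -> VV[2]=[0, 0, 1, 0]
Event 4: LOCAL 1: VV[1][1]++ -> VV[1]=[0, 1, 0, 0]
Event 5: LOCAL 3: VV[3][3]++ -> VV[3]=[1, 0, 0, 3]
Event 6: SEND 3->0: VV[3][3]++ -> VV[3]=[1, 0, 0, 4], msg_vec=[1, 0, 0, 4]; VV[0]=max(VV[0],msg_vec) then VV[0][0]++ -> VV[0]=[3, 0, 0, 4]
Event 4 stamp: [0, 1, 0, 0]
Event 6 stamp: [1, 0, 0, 4]
[0, 1, 0, 0] <= [1, 0, 0, 4]? False. Equal? False. Happens-before: False

Answer: no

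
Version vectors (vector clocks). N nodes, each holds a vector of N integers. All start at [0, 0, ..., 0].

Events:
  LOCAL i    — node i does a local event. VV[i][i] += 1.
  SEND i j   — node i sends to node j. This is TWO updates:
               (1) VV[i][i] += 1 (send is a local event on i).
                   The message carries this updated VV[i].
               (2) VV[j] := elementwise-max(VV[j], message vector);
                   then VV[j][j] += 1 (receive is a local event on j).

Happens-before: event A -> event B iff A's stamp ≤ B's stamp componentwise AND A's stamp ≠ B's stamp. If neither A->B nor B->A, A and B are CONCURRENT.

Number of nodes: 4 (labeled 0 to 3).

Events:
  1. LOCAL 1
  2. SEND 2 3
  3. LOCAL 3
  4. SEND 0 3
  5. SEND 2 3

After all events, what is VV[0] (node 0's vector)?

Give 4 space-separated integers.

Initial: VV[0]=[0, 0, 0, 0]
Initial: VV[1]=[0, 0, 0, 0]
Initial: VV[2]=[0, 0, 0, 0]
Initial: VV[3]=[0, 0, 0, 0]
Event 1: LOCAL 1: VV[1][1]++ -> VV[1]=[0, 1, 0, 0]
Event 2: SEND 2->3: VV[2][2]++ -> VV[2]=[0, 0, 1, 0], msg_vec=[0, 0, 1, 0]; VV[3]=max(VV[3],msg_vec) then VV[3][3]++ -> VV[3]=[0, 0, 1, 1]
Event 3: LOCAL 3: VV[3][3]++ -> VV[3]=[0, 0, 1, 2]
Event 4: SEND 0->3: VV[0][0]++ -> VV[0]=[1, 0, 0, 0], msg_vec=[1, 0, 0, 0]; VV[3]=max(VV[3],msg_vec) then VV[3][3]++ -> VV[3]=[1, 0, 1, 3]
Event 5: SEND 2->3: VV[2][2]++ -> VV[2]=[0, 0, 2, 0], msg_vec=[0, 0, 2, 0]; VV[3]=max(VV[3],msg_vec) then VV[3][3]++ -> VV[3]=[1, 0, 2, 4]
Final vectors: VV[0]=[1, 0, 0, 0]; VV[1]=[0, 1, 0, 0]; VV[2]=[0, 0, 2, 0]; VV[3]=[1, 0, 2, 4]

Answer: 1 0 0 0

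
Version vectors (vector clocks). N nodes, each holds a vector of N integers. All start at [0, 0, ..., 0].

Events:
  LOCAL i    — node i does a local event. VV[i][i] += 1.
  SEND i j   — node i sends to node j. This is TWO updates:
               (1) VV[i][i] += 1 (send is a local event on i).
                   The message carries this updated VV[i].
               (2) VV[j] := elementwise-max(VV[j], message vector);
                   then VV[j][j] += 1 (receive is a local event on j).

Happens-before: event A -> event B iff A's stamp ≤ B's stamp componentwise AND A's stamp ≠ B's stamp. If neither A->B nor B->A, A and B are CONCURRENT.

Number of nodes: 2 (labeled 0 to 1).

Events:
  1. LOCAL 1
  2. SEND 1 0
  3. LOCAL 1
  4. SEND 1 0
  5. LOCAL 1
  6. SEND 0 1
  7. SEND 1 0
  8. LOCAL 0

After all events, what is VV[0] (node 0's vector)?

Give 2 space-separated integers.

Answer: 5 7

Derivation:
Initial: VV[0]=[0, 0]
Initial: VV[1]=[0, 0]
Event 1: LOCAL 1: VV[1][1]++ -> VV[1]=[0, 1]
Event 2: SEND 1->0: VV[1][1]++ -> VV[1]=[0, 2], msg_vec=[0, 2]; VV[0]=max(VV[0],msg_vec) then VV[0][0]++ -> VV[0]=[1, 2]
Event 3: LOCAL 1: VV[1][1]++ -> VV[1]=[0, 3]
Event 4: SEND 1->0: VV[1][1]++ -> VV[1]=[0, 4], msg_vec=[0, 4]; VV[0]=max(VV[0],msg_vec) then VV[0][0]++ -> VV[0]=[2, 4]
Event 5: LOCAL 1: VV[1][1]++ -> VV[1]=[0, 5]
Event 6: SEND 0->1: VV[0][0]++ -> VV[0]=[3, 4], msg_vec=[3, 4]; VV[1]=max(VV[1],msg_vec) then VV[1][1]++ -> VV[1]=[3, 6]
Event 7: SEND 1->0: VV[1][1]++ -> VV[1]=[3, 7], msg_vec=[3, 7]; VV[0]=max(VV[0],msg_vec) then VV[0][0]++ -> VV[0]=[4, 7]
Event 8: LOCAL 0: VV[0][0]++ -> VV[0]=[5, 7]
Final vectors: VV[0]=[5, 7]; VV[1]=[3, 7]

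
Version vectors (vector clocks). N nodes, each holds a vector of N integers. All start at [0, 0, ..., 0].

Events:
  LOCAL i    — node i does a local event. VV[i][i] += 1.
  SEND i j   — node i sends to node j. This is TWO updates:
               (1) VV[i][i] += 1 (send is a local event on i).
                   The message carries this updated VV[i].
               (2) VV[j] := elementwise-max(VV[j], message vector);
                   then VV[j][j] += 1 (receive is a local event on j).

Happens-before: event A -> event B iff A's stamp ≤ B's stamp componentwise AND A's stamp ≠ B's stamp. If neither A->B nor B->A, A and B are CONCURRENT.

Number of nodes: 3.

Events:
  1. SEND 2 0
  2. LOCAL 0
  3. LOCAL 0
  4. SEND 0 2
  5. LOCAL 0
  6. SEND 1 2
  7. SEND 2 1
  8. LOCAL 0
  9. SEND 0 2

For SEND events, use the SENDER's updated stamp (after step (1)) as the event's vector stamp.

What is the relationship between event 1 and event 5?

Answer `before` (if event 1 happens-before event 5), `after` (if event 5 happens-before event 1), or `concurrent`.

Answer: before

Derivation:
Initial: VV[0]=[0, 0, 0]
Initial: VV[1]=[0, 0, 0]
Initial: VV[2]=[0, 0, 0]
Event 1: SEND 2->0: VV[2][2]++ -> VV[2]=[0, 0, 1], msg_vec=[0, 0, 1]; VV[0]=max(VV[0],msg_vec) then VV[0][0]++ -> VV[0]=[1, 0, 1]
Event 2: LOCAL 0: VV[0][0]++ -> VV[0]=[2, 0, 1]
Event 3: LOCAL 0: VV[0][0]++ -> VV[0]=[3, 0, 1]
Event 4: SEND 0->2: VV[0][0]++ -> VV[0]=[4, 0, 1], msg_vec=[4, 0, 1]; VV[2]=max(VV[2],msg_vec) then VV[2][2]++ -> VV[2]=[4, 0, 2]
Event 5: LOCAL 0: VV[0][0]++ -> VV[0]=[5, 0, 1]
Event 6: SEND 1->2: VV[1][1]++ -> VV[1]=[0, 1, 0], msg_vec=[0, 1, 0]; VV[2]=max(VV[2],msg_vec) then VV[2][2]++ -> VV[2]=[4, 1, 3]
Event 7: SEND 2->1: VV[2][2]++ -> VV[2]=[4, 1, 4], msg_vec=[4, 1, 4]; VV[1]=max(VV[1],msg_vec) then VV[1][1]++ -> VV[1]=[4, 2, 4]
Event 8: LOCAL 0: VV[0][0]++ -> VV[0]=[6, 0, 1]
Event 9: SEND 0->2: VV[0][0]++ -> VV[0]=[7, 0, 1], msg_vec=[7, 0, 1]; VV[2]=max(VV[2],msg_vec) then VV[2][2]++ -> VV[2]=[7, 1, 5]
Event 1 stamp: [0, 0, 1]
Event 5 stamp: [5, 0, 1]
[0, 0, 1] <= [5, 0, 1]? True
[5, 0, 1] <= [0, 0, 1]? False
Relation: before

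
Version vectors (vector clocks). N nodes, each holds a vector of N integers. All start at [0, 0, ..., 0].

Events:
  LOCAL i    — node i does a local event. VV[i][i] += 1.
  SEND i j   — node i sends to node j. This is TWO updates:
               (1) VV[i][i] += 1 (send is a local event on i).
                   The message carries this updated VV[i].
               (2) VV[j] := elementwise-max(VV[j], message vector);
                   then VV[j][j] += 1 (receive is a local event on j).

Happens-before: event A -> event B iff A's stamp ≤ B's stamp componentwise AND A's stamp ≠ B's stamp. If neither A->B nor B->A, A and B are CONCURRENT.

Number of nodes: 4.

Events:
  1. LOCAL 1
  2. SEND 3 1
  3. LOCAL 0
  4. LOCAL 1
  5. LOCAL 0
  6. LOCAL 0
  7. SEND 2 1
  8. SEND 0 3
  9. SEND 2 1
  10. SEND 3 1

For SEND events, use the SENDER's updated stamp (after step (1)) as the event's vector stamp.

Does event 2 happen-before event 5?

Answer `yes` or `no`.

Initial: VV[0]=[0, 0, 0, 0]
Initial: VV[1]=[0, 0, 0, 0]
Initial: VV[2]=[0, 0, 0, 0]
Initial: VV[3]=[0, 0, 0, 0]
Event 1: LOCAL 1: VV[1][1]++ -> VV[1]=[0, 1, 0, 0]
Event 2: SEND 3->1: VV[3][3]++ -> VV[3]=[0, 0, 0, 1], msg_vec=[0, 0, 0, 1]; VV[1]=max(VV[1],msg_vec) then VV[1][1]++ -> VV[1]=[0, 2, 0, 1]
Event 3: LOCAL 0: VV[0][0]++ -> VV[0]=[1, 0, 0, 0]
Event 4: LOCAL 1: VV[1][1]++ -> VV[1]=[0, 3, 0, 1]
Event 5: LOCAL 0: VV[0][0]++ -> VV[0]=[2, 0, 0, 0]
Event 6: LOCAL 0: VV[0][0]++ -> VV[0]=[3, 0, 0, 0]
Event 7: SEND 2->1: VV[2][2]++ -> VV[2]=[0, 0, 1, 0], msg_vec=[0, 0, 1, 0]; VV[1]=max(VV[1],msg_vec) then VV[1][1]++ -> VV[1]=[0, 4, 1, 1]
Event 8: SEND 0->3: VV[0][0]++ -> VV[0]=[4, 0, 0, 0], msg_vec=[4, 0, 0, 0]; VV[3]=max(VV[3],msg_vec) then VV[3][3]++ -> VV[3]=[4, 0, 0, 2]
Event 9: SEND 2->1: VV[2][2]++ -> VV[2]=[0, 0, 2, 0], msg_vec=[0, 0, 2, 0]; VV[1]=max(VV[1],msg_vec) then VV[1][1]++ -> VV[1]=[0, 5, 2, 1]
Event 10: SEND 3->1: VV[3][3]++ -> VV[3]=[4, 0, 0, 3], msg_vec=[4, 0, 0, 3]; VV[1]=max(VV[1],msg_vec) then VV[1][1]++ -> VV[1]=[4, 6, 2, 3]
Event 2 stamp: [0, 0, 0, 1]
Event 5 stamp: [2, 0, 0, 0]
[0, 0, 0, 1] <= [2, 0, 0, 0]? False. Equal? False. Happens-before: False

Answer: no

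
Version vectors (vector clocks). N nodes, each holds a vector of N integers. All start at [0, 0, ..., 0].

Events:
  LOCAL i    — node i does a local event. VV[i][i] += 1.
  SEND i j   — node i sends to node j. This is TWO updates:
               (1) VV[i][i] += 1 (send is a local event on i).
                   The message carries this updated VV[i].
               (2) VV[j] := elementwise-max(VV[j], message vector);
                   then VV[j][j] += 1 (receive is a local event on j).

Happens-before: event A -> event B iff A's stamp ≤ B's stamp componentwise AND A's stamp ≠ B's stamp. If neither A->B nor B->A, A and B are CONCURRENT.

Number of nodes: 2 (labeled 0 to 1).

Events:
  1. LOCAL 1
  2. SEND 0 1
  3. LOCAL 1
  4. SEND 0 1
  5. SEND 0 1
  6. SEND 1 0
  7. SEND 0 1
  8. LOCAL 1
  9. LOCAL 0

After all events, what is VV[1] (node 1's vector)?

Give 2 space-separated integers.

Answer: 5 8

Derivation:
Initial: VV[0]=[0, 0]
Initial: VV[1]=[0, 0]
Event 1: LOCAL 1: VV[1][1]++ -> VV[1]=[0, 1]
Event 2: SEND 0->1: VV[0][0]++ -> VV[0]=[1, 0], msg_vec=[1, 0]; VV[1]=max(VV[1],msg_vec) then VV[1][1]++ -> VV[1]=[1, 2]
Event 3: LOCAL 1: VV[1][1]++ -> VV[1]=[1, 3]
Event 4: SEND 0->1: VV[0][0]++ -> VV[0]=[2, 0], msg_vec=[2, 0]; VV[1]=max(VV[1],msg_vec) then VV[1][1]++ -> VV[1]=[2, 4]
Event 5: SEND 0->1: VV[0][0]++ -> VV[0]=[3, 0], msg_vec=[3, 0]; VV[1]=max(VV[1],msg_vec) then VV[1][1]++ -> VV[1]=[3, 5]
Event 6: SEND 1->0: VV[1][1]++ -> VV[1]=[3, 6], msg_vec=[3, 6]; VV[0]=max(VV[0],msg_vec) then VV[0][0]++ -> VV[0]=[4, 6]
Event 7: SEND 0->1: VV[0][0]++ -> VV[0]=[5, 6], msg_vec=[5, 6]; VV[1]=max(VV[1],msg_vec) then VV[1][1]++ -> VV[1]=[5, 7]
Event 8: LOCAL 1: VV[1][1]++ -> VV[1]=[5, 8]
Event 9: LOCAL 0: VV[0][0]++ -> VV[0]=[6, 6]
Final vectors: VV[0]=[6, 6]; VV[1]=[5, 8]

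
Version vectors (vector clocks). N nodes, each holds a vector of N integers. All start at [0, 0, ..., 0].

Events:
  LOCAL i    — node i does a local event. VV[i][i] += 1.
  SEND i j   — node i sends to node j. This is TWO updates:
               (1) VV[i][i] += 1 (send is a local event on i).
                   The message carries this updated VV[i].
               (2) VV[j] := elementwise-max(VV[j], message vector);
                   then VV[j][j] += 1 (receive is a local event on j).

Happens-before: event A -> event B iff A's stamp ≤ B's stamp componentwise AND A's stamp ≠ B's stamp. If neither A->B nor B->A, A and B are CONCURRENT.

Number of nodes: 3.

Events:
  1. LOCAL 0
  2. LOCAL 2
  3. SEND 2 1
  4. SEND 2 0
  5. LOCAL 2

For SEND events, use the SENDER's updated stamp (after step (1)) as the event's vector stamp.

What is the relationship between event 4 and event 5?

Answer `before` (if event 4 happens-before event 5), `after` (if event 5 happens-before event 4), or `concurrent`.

Answer: before

Derivation:
Initial: VV[0]=[0, 0, 0]
Initial: VV[1]=[0, 0, 0]
Initial: VV[2]=[0, 0, 0]
Event 1: LOCAL 0: VV[0][0]++ -> VV[0]=[1, 0, 0]
Event 2: LOCAL 2: VV[2][2]++ -> VV[2]=[0, 0, 1]
Event 3: SEND 2->1: VV[2][2]++ -> VV[2]=[0, 0, 2], msg_vec=[0, 0, 2]; VV[1]=max(VV[1],msg_vec) then VV[1][1]++ -> VV[1]=[0, 1, 2]
Event 4: SEND 2->0: VV[2][2]++ -> VV[2]=[0, 0, 3], msg_vec=[0, 0, 3]; VV[0]=max(VV[0],msg_vec) then VV[0][0]++ -> VV[0]=[2, 0, 3]
Event 5: LOCAL 2: VV[2][2]++ -> VV[2]=[0, 0, 4]
Event 4 stamp: [0, 0, 3]
Event 5 stamp: [0, 0, 4]
[0, 0, 3] <= [0, 0, 4]? True
[0, 0, 4] <= [0, 0, 3]? False
Relation: before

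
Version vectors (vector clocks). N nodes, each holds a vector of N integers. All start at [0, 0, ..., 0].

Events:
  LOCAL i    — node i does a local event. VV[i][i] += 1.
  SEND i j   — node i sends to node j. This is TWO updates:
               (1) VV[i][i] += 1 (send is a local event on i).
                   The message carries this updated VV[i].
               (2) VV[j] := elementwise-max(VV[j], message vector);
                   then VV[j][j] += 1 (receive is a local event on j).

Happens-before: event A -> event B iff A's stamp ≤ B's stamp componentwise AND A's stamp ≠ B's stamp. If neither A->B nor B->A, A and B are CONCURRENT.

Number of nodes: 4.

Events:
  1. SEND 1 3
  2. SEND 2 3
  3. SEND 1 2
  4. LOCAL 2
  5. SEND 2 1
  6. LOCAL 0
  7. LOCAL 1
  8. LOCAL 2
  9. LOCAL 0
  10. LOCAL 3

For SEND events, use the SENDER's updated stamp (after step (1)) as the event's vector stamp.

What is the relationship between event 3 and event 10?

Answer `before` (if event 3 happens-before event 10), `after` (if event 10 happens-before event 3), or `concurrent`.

Answer: concurrent

Derivation:
Initial: VV[0]=[0, 0, 0, 0]
Initial: VV[1]=[0, 0, 0, 0]
Initial: VV[2]=[0, 0, 0, 0]
Initial: VV[3]=[0, 0, 0, 0]
Event 1: SEND 1->3: VV[1][1]++ -> VV[1]=[0, 1, 0, 0], msg_vec=[0, 1, 0, 0]; VV[3]=max(VV[3],msg_vec) then VV[3][3]++ -> VV[3]=[0, 1, 0, 1]
Event 2: SEND 2->3: VV[2][2]++ -> VV[2]=[0, 0, 1, 0], msg_vec=[0, 0, 1, 0]; VV[3]=max(VV[3],msg_vec) then VV[3][3]++ -> VV[3]=[0, 1, 1, 2]
Event 3: SEND 1->2: VV[1][1]++ -> VV[1]=[0, 2, 0, 0], msg_vec=[0, 2, 0, 0]; VV[2]=max(VV[2],msg_vec) then VV[2][2]++ -> VV[2]=[0, 2, 2, 0]
Event 4: LOCAL 2: VV[2][2]++ -> VV[2]=[0, 2, 3, 0]
Event 5: SEND 2->1: VV[2][2]++ -> VV[2]=[0, 2, 4, 0], msg_vec=[0, 2, 4, 0]; VV[1]=max(VV[1],msg_vec) then VV[1][1]++ -> VV[1]=[0, 3, 4, 0]
Event 6: LOCAL 0: VV[0][0]++ -> VV[0]=[1, 0, 0, 0]
Event 7: LOCAL 1: VV[1][1]++ -> VV[1]=[0, 4, 4, 0]
Event 8: LOCAL 2: VV[2][2]++ -> VV[2]=[0, 2, 5, 0]
Event 9: LOCAL 0: VV[0][0]++ -> VV[0]=[2, 0, 0, 0]
Event 10: LOCAL 3: VV[3][3]++ -> VV[3]=[0, 1, 1, 3]
Event 3 stamp: [0, 2, 0, 0]
Event 10 stamp: [0, 1, 1, 3]
[0, 2, 0, 0] <= [0, 1, 1, 3]? False
[0, 1, 1, 3] <= [0, 2, 0, 0]? False
Relation: concurrent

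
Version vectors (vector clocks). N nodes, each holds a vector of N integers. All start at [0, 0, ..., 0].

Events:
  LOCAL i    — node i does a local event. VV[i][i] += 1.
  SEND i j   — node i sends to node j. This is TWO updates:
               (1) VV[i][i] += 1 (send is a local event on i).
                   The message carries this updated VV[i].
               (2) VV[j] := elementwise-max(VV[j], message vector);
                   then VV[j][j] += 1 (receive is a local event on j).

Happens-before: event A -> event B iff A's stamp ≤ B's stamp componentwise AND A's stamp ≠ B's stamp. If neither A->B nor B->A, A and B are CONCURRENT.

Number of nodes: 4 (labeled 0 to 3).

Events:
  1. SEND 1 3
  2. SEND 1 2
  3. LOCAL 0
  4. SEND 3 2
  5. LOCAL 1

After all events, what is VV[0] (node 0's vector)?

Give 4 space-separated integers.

Answer: 1 0 0 0

Derivation:
Initial: VV[0]=[0, 0, 0, 0]
Initial: VV[1]=[0, 0, 0, 0]
Initial: VV[2]=[0, 0, 0, 0]
Initial: VV[3]=[0, 0, 0, 0]
Event 1: SEND 1->3: VV[1][1]++ -> VV[1]=[0, 1, 0, 0], msg_vec=[0, 1, 0, 0]; VV[3]=max(VV[3],msg_vec) then VV[3][3]++ -> VV[3]=[0, 1, 0, 1]
Event 2: SEND 1->2: VV[1][1]++ -> VV[1]=[0, 2, 0, 0], msg_vec=[0, 2, 0, 0]; VV[2]=max(VV[2],msg_vec) then VV[2][2]++ -> VV[2]=[0, 2, 1, 0]
Event 3: LOCAL 0: VV[0][0]++ -> VV[0]=[1, 0, 0, 0]
Event 4: SEND 3->2: VV[3][3]++ -> VV[3]=[0, 1, 0, 2], msg_vec=[0, 1, 0, 2]; VV[2]=max(VV[2],msg_vec) then VV[2][2]++ -> VV[2]=[0, 2, 2, 2]
Event 5: LOCAL 1: VV[1][1]++ -> VV[1]=[0, 3, 0, 0]
Final vectors: VV[0]=[1, 0, 0, 0]; VV[1]=[0, 3, 0, 0]; VV[2]=[0, 2, 2, 2]; VV[3]=[0, 1, 0, 2]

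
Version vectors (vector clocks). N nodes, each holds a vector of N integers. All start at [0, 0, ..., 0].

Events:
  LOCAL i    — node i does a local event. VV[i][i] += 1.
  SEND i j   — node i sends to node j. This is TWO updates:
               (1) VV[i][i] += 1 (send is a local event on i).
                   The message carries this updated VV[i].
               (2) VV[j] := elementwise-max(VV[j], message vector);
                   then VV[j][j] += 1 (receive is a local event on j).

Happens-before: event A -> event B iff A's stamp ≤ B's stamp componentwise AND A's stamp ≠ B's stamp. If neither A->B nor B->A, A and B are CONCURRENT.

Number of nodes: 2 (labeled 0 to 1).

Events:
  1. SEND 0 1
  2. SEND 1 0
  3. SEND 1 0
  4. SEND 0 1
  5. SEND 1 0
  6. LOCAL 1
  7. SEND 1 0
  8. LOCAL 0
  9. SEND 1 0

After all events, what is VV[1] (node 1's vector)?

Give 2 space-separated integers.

Initial: VV[0]=[0, 0]
Initial: VV[1]=[0, 0]
Event 1: SEND 0->1: VV[0][0]++ -> VV[0]=[1, 0], msg_vec=[1, 0]; VV[1]=max(VV[1],msg_vec) then VV[1][1]++ -> VV[1]=[1, 1]
Event 2: SEND 1->0: VV[1][1]++ -> VV[1]=[1, 2], msg_vec=[1, 2]; VV[0]=max(VV[0],msg_vec) then VV[0][0]++ -> VV[0]=[2, 2]
Event 3: SEND 1->0: VV[1][1]++ -> VV[1]=[1, 3], msg_vec=[1, 3]; VV[0]=max(VV[0],msg_vec) then VV[0][0]++ -> VV[0]=[3, 3]
Event 4: SEND 0->1: VV[0][0]++ -> VV[0]=[4, 3], msg_vec=[4, 3]; VV[1]=max(VV[1],msg_vec) then VV[1][1]++ -> VV[1]=[4, 4]
Event 5: SEND 1->0: VV[1][1]++ -> VV[1]=[4, 5], msg_vec=[4, 5]; VV[0]=max(VV[0],msg_vec) then VV[0][0]++ -> VV[0]=[5, 5]
Event 6: LOCAL 1: VV[1][1]++ -> VV[1]=[4, 6]
Event 7: SEND 1->0: VV[1][1]++ -> VV[1]=[4, 7], msg_vec=[4, 7]; VV[0]=max(VV[0],msg_vec) then VV[0][0]++ -> VV[0]=[6, 7]
Event 8: LOCAL 0: VV[0][0]++ -> VV[0]=[7, 7]
Event 9: SEND 1->0: VV[1][1]++ -> VV[1]=[4, 8], msg_vec=[4, 8]; VV[0]=max(VV[0],msg_vec) then VV[0][0]++ -> VV[0]=[8, 8]
Final vectors: VV[0]=[8, 8]; VV[1]=[4, 8]

Answer: 4 8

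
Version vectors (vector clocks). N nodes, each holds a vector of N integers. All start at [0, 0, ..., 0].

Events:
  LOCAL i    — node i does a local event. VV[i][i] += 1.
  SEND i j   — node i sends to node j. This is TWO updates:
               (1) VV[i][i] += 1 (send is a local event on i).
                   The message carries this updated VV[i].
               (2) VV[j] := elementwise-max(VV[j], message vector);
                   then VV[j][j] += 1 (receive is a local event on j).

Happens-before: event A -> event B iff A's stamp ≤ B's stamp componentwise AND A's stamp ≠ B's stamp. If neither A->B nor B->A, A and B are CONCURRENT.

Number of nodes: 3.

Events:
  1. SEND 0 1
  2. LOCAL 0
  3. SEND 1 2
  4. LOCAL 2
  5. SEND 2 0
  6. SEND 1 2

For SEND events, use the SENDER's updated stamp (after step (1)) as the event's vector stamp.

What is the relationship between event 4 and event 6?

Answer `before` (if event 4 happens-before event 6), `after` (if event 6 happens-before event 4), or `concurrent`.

Answer: concurrent

Derivation:
Initial: VV[0]=[0, 0, 0]
Initial: VV[1]=[0, 0, 0]
Initial: VV[2]=[0, 0, 0]
Event 1: SEND 0->1: VV[0][0]++ -> VV[0]=[1, 0, 0], msg_vec=[1, 0, 0]; VV[1]=max(VV[1],msg_vec) then VV[1][1]++ -> VV[1]=[1, 1, 0]
Event 2: LOCAL 0: VV[0][0]++ -> VV[0]=[2, 0, 0]
Event 3: SEND 1->2: VV[1][1]++ -> VV[1]=[1, 2, 0], msg_vec=[1, 2, 0]; VV[2]=max(VV[2],msg_vec) then VV[2][2]++ -> VV[2]=[1, 2, 1]
Event 4: LOCAL 2: VV[2][2]++ -> VV[2]=[1, 2, 2]
Event 5: SEND 2->0: VV[2][2]++ -> VV[2]=[1, 2, 3], msg_vec=[1, 2, 3]; VV[0]=max(VV[0],msg_vec) then VV[0][0]++ -> VV[0]=[3, 2, 3]
Event 6: SEND 1->2: VV[1][1]++ -> VV[1]=[1, 3, 0], msg_vec=[1, 3, 0]; VV[2]=max(VV[2],msg_vec) then VV[2][2]++ -> VV[2]=[1, 3, 4]
Event 4 stamp: [1, 2, 2]
Event 6 stamp: [1, 3, 0]
[1, 2, 2] <= [1, 3, 0]? False
[1, 3, 0] <= [1, 2, 2]? False
Relation: concurrent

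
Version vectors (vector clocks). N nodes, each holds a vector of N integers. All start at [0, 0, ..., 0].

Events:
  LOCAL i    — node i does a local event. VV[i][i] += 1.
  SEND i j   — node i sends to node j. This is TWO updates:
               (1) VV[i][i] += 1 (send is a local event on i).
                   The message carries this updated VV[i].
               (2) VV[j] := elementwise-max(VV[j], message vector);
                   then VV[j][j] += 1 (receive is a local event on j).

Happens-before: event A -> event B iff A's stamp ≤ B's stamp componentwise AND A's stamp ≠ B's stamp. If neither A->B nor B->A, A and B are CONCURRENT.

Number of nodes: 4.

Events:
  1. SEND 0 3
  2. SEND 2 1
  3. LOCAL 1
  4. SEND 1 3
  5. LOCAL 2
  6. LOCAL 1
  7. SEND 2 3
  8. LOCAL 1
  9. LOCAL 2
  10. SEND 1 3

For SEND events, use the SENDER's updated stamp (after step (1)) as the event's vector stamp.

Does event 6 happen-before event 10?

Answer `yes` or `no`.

Initial: VV[0]=[0, 0, 0, 0]
Initial: VV[1]=[0, 0, 0, 0]
Initial: VV[2]=[0, 0, 0, 0]
Initial: VV[3]=[0, 0, 0, 0]
Event 1: SEND 0->3: VV[0][0]++ -> VV[0]=[1, 0, 0, 0], msg_vec=[1, 0, 0, 0]; VV[3]=max(VV[3],msg_vec) then VV[3][3]++ -> VV[3]=[1, 0, 0, 1]
Event 2: SEND 2->1: VV[2][2]++ -> VV[2]=[0, 0, 1, 0], msg_vec=[0, 0, 1, 0]; VV[1]=max(VV[1],msg_vec) then VV[1][1]++ -> VV[1]=[0, 1, 1, 0]
Event 3: LOCAL 1: VV[1][1]++ -> VV[1]=[0, 2, 1, 0]
Event 4: SEND 1->3: VV[1][1]++ -> VV[1]=[0, 3, 1, 0], msg_vec=[0, 3, 1, 0]; VV[3]=max(VV[3],msg_vec) then VV[3][3]++ -> VV[3]=[1, 3, 1, 2]
Event 5: LOCAL 2: VV[2][2]++ -> VV[2]=[0, 0, 2, 0]
Event 6: LOCAL 1: VV[1][1]++ -> VV[1]=[0, 4, 1, 0]
Event 7: SEND 2->3: VV[2][2]++ -> VV[2]=[0, 0, 3, 0], msg_vec=[0, 0, 3, 0]; VV[3]=max(VV[3],msg_vec) then VV[3][3]++ -> VV[3]=[1, 3, 3, 3]
Event 8: LOCAL 1: VV[1][1]++ -> VV[1]=[0, 5, 1, 0]
Event 9: LOCAL 2: VV[2][2]++ -> VV[2]=[0, 0, 4, 0]
Event 10: SEND 1->3: VV[1][1]++ -> VV[1]=[0, 6, 1, 0], msg_vec=[0, 6, 1, 0]; VV[3]=max(VV[3],msg_vec) then VV[3][3]++ -> VV[3]=[1, 6, 3, 4]
Event 6 stamp: [0, 4, 1, 0]
Event 10 stamp: [0, 6, 1, 0]
[0, 4, 1, 0] <= [0, 6, 1, 0]? True. Equal? False. Happens-before: True

Answer: yes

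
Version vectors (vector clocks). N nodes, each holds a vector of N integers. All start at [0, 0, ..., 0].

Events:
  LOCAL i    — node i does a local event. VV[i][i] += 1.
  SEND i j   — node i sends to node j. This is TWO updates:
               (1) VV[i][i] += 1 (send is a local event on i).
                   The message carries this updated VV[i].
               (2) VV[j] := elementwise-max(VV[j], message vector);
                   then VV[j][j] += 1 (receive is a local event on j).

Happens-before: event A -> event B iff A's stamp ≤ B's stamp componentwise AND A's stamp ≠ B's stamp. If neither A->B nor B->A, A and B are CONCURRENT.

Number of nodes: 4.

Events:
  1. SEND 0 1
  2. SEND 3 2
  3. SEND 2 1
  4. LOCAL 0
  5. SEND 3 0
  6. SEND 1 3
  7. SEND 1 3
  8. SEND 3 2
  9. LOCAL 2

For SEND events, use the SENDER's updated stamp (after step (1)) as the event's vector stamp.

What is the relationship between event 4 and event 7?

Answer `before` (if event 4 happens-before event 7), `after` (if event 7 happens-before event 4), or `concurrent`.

Answer: concurrent

Derivation:
Initial: VV[0]=[0, 0, 0, 0]
Initial: VV[1]=[0, 0, 0, 0]
Initial: VV[2]=[0, 0, 0, 0]
Initial: VV[3]=[0, 0, 0, 0]
Event 1: SEND 0->1: VV[0][0]++ -> VV[0]=[1, 0, 0, 0], msg_vec=[1, 0, 0, 0]; VV[1]=max(VV[1],msg_vec) then VV[1][1]++ -> VV[1]=[1, 1, 0, 0]
Event 2: SEND 3->2: VV[3][3]++ -> VV[3]=[0, 0, 0, 1], msg_vec=[0, 0, 0, 1]; VV[2]=max(VV[2],msg_vec) then VV[2][2]++ -> VV[2]=[0, 0, 1, 1]
Event 3: SEND 2->1: VV[2][2]++ -> VV[2]=[0, 0, 2, 1], msg_vec=[0, 0, 2, 1]; VV[1]=max(VV[1],msg_vec) then VV[1][1]++ -> VV[1]=[1, 2, 2, 1]
Event 4: LOCAL 0: VV[0][0]++ -> VV[0]=[2, 0, 0, 0]
Event 5: SEND 3->0: VV[3][3]++ -> VV[3]=[0, 0, 0, 2], msg_vec=[0, 0, 0, 2]; VV[0]=max(VV[0],msg_vec) then VV[0][0]++ -> VV[0]=[3, 0, 0, 2]
Event 6: SEND 1->3: VV[1][1]++ -> VV[1]=[1, 3, 2, 1], msg_vec=[1, 3, 2, 1]; VV[3]=max(VV[3],msg_vec) then VV[3][3]++ -> VV[3]=[1, 3, 2, 3]
Event 7: SEND 1->3: VV[1][1]++ -> VV[1]=[1, 4, 2, 1], msg_vec=[1, 4, 2, 1]; VV[3]=max(VV[3],msg_vec) then VV[3][3]++ -> VV[3]=[1, 4, 2, 4]
Event 8: SEND 3->2: VV[3][3]++ -> VV[3]=[1, 4, 2, 5], msg_vec=[1, 4, 2, 5]; VV[2]=max(VV[2],msg_vec) then VV[2][2]++ -> VV[2]=[1, 4, 3, 5]
Event 9: LOCAL 2: VV[2][2]++ -> VV[2]=[1, 4, 4, 5]
Event 4 stamp: [2, 0, 0, 0]
Event 7 stamp: [1, 4, 2, 1]
[2, 0, 0, 0] <= [1, 4, 2, 1]? False
[1, 4, 2, 1] <= [2, 0, 0, 0]? False
Relation: concurrent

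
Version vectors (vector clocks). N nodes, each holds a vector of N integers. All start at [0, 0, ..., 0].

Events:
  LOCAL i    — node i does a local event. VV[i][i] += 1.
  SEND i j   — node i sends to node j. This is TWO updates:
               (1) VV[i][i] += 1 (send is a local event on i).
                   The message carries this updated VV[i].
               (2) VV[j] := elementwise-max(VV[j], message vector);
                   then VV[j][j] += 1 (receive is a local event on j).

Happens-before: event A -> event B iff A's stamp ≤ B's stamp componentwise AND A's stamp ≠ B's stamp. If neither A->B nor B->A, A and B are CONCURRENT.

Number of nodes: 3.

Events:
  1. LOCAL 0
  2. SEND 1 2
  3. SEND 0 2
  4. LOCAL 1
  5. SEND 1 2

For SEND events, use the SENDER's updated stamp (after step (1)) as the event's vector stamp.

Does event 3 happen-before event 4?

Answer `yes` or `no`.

Initial: VV[0]=[0, 0, 0]
Initial: VV[1]=[0, 0, 0]
Initial: VV[2]=[0, 0, 0]
Event 1: LOCAL 0: VV[0][0]++ -> VV[0]=[1, 0, 0]
Event 2: SEND 1->2: VV[1][1]++ -> VV[1]=[0, 1, 0], msg_vec=[0, 1, 0]; VV[2]=max(VV[2],msg_vec) then VV[2][2]++ -> VV[2]=[0, 1, 1]
Event 3: SEND 0->2: VV[0][0]++ -> VV[0]=[2, 0, 0], msg_vec=[2, 0, 0]; VV[2]=max(VV[2],msg_vec) then VV[2][2]++ -> VV[2]=[2, 1, 2]
Event 4: LOCAL 1: VV[1][1]++ -> VV[1]=[0, 2, 0]
Event 5: SEND 1->2: VV[1][1]++ -> VV[1]=[0, 3, 0], msg_vec=[0, 3, 0]; VV[2]=max(VV[2],msg_vec) then VV[2][2]++ -> VV[2]=[2, 3, 3]
Event 3 stamp: [2, 0, 0]
Event 4 stamp: [0, 2, 0]
[2, 0, 0] <= [0, 2, 0]? False. Equal? False. Happens-before: False

Answer: no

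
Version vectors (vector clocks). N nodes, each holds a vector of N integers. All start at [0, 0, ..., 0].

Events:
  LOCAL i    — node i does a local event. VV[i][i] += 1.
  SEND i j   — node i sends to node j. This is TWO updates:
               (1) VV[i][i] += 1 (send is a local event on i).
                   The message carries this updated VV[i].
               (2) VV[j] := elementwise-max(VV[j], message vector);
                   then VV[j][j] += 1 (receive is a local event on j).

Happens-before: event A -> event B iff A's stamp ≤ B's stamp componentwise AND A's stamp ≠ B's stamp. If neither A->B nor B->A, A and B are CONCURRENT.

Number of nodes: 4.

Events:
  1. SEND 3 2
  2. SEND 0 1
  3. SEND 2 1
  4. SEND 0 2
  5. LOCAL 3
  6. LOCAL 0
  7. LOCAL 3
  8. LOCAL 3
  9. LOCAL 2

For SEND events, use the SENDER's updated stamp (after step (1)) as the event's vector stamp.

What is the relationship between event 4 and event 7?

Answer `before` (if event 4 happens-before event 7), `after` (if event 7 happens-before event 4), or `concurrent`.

Initial: VV[0]=[0, 0, 0, 0]
Initial: VV[1]=[0, 0, 0, 0]
Initial: VV[2]=[0, 0, 0, 0]
Initial: VV[3]=[0, 0, 0, 0]
Event 1: SEND 3->2: VV[3][3]++ -> VV[3]=[0, 0, 0, 1], msg_vec=[0, 0, 0, 1]; VV[2]=max(VV[2],msg_vec) then VV[2][2]++ -> VV[2]=[0, 0, 1, 1]
Event 2: SEND 0->1: VV[0][0]++ -> VV[0]=[1, 0, 0, 0], msg_vec=[1, 0, 0, 0]; VV[1]=max(VV[1],msg_vec) then VV[1][1]++ -> VV[1]=[1, 1, 0, 0]
Event 3: SEND 2->1: VV[2][2]++ -> VV[2]=[0, 0, 2, 1], msg_vec=[0, 0, 2, 1]; VV[1]=max(VV[1],msg_vec) then VV[1][1]++ -> VV[1]=[1, 2, 2, 1]
Event 4: SEND 0->2: VV[0][0]++ -> VV[0]=[2, 0, 0, 0], msg_vec=[2, 0, 0, 0]; VV[2]=max(VV[2],msg_vec) then VV[2][2]++ -> VV[2]=[2, 0, 3, 1]
Event 5: LOCAL 3: VV[3][3]++ -> VV[3]=[0, 0, 0, 2]
Event 6: LOCAL 0: VV[0][0]++ -> VV[0]=[3, 0, 0, 0]
Event 7: LOCAL 3: VV[3][3]++ -> VV[3]=[0, 0, 0, 3]
Event 8: LOCAL 3: VV[3][3]++ -> VV[3]=[0, 0, 0, 4]
Event 9: LOCAL 2: VV[2][2]++ -> VV[2]=[2, 0, 4, 1]
Event 4 stamp: [2, 0, 0, 0]
Event 7 stamp: [0, 0, 0, 3]
[2, 0, 0, 0] <= [0, 0, 0, 3]? False
[0, 0, 0, 3] <= [2, 0, 0, 0]? False
Relation: concurrent

Answer: concurrent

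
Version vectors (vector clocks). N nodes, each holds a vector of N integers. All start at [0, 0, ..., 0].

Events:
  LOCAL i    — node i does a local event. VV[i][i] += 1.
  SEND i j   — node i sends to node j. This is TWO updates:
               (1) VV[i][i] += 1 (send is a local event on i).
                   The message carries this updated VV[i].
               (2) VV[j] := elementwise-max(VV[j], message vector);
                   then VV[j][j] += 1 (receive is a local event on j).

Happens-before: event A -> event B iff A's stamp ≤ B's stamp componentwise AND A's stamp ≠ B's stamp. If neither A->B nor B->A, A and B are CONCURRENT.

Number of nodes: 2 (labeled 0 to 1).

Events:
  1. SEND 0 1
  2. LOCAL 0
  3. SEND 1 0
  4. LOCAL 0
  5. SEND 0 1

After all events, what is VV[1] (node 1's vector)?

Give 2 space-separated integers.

Initial: VV[0]=[0, 0]
Initial: VV[1]=[0, 0]
Event 1: SEND 0->1: VV[0][0]++ -> VV[0]=[1, 0], msg_vec=[1, 0]; VV[1]=max(VV[1],msg_vec) then VV[1][1]++ -> VV[1]=[1, 1]
Event 2: LOCAL 0: VV[0][0]++ -> VV[0]=[2, 0]
Event 3: SEND 1->0: VV[1][1]++ -> VV[1]=[1, 2], msg_vec=[1, 2]; VV[0]=max(VV[0],msg_vec) then VV[0][0]++ -> VV[0]=[3, 2]
Event 4: LOCAL 0: VV[0][0]++ -> VV[0]=[4, 2]
Event 5: SEND 0->1: VV[0][0]++ -> VV[0]=[5, 2], msg_vec=[5, 2]; VV[1]=max(VV[1],msg_vec) then VV[1][1]++ -> VV[1]=[5, 3]
Final vectors: VV[0]=[5, 2]; VV[1]=[5, 3]

Answer: 5 3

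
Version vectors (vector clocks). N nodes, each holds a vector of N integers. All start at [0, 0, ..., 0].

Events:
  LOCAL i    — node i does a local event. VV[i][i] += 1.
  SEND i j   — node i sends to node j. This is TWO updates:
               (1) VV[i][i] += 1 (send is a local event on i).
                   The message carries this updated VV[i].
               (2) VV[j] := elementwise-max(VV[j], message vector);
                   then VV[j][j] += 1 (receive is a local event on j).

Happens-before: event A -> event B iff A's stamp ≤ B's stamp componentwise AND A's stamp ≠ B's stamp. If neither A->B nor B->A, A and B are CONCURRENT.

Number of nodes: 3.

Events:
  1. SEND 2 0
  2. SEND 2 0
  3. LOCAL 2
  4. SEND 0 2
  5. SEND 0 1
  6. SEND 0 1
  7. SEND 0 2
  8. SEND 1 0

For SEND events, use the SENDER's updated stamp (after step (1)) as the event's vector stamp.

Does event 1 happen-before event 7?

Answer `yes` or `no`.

Initial: VV[0]=[0, 0, 0]
Initial: VV[1]=[0, 0, 0]
Initial: VV[2]=[0, 0, 0]
Event 1: SEND 2->0: VV[2][2]++ -> VV[2]=[0, 0, 1], msg_vec=[0, 0, 1]; VV[0]=max(VV[0],msg_vec) then VV[0][0]++ -> VV[0]=[1, 0, 1]
Event 2: SEND 2->0: VV[2][2]++ -> VV[2]=[0, 0, 2], msg_vec=[0, 0, 2]; VV[0]=max(VV[0],msg_vec) then VV[0][0]++ -> VV[0]=[2, 0, 2]
Event 3: LOCAL 2: VV[2][2]++ -> VV[2]=[0, 0, 3]
Event 4: SEND 0->2: VV[0][0]++ -> VV[0]=[3, 0, 2], msg_vec=[3, 0, 2]; VV[2]=max(VV[2],msg_vec) then VV[2][2]++ -> VV[2]=[3, 0, 4]
Event 5: SEND 0->1: VV[0][0]++ -> VV[0]=[4, 0, 2], msg_vec=[4, 0, 2]; VV[1]=max(VV[1],msg_vec) then VV[1][1]++ -> VV[1]=[4, 1, 2]
Event 6: SEND 0->1: VV[0][0]++ -> VV[0]=[5, 0, 2], msg_vec=[5, 0, 2]; VV[1]=max(VV[1],msg_vec) then VV[1][1]++ -> VV[1]=[5, 2, 2]
Event 7: SEND 0->2: VV[0][0]++ -> VV[0]=[6, 0, 2], msg_vec=[6, 0, 2]; VV[2]=max(VV[2],msg_vec) then VV[2][2]++ -> VV[2]=[6, 0, 5]
Event 8: SEND 1->0: VV[1][1]++ -> VV[1]=[5, 3, 2], msg_vec=[5, 3, 2]; VV[0]=max(VV[0],msg_vec) then VV[0][0]++ -> VV[0]=[7, 3, 2]
Event 1 stamp: [0, 0, 1]
Event 7 stamp: [6, 0, 2]
[0, 0, 1] <= [6, 0, 2]? True. Equal? False. Happens-before: True

Answer: yes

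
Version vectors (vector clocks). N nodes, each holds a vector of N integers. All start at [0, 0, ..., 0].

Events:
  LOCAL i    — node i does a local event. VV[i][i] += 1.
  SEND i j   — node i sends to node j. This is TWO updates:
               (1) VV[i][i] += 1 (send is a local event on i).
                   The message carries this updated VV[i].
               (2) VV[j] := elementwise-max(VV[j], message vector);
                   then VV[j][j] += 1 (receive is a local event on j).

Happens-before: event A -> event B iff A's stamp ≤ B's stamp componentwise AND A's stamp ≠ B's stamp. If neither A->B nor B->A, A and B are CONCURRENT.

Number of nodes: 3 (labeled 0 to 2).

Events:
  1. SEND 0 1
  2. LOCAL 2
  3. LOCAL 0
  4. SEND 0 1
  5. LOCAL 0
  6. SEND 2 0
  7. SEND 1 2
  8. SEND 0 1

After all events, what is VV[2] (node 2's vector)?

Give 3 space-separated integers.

Initial: VV[0]=[0, 0, 0]
Initial: VV[1]=[0, 0, 0]
Initial: VV[2]=[0, 0, 0]
Event 1: SEND 0->1: VV[0][0]++ -> VV[0]=[1, 0, 0], msg_vec=[1, 0, 0]; VV[1]=max(VV[1],msg_vec) then VV[1][1]++ -> VV[1]=[1, 1, 0]
Event 2: LOCAL 2: VV[2][2]++ -> VV[2]=[0, 0, 1]
Event 3: LOCAL 0: VV[0][0]++ -> VV[0]=[2, 0, 0]
Event 4: SEND 0->1: VV[0][0]++ -> VV[0]=[3, 0, 0], msg_vec=[3, 0, 0]; VV[1]=max(VV[1],msg_vec) then VV[1][1]++ -> VV[1]=[3, 2, 0]
Event 5: LOCAL 0: VV[0][0]++ -> VV[0]=[4, 0, 0]
Event 6: SEND 2->0: VV[2][2]++ -> VV[2]=[0, 0, 2], msg_vec=[0, 0, 2]; VV[0]=max(VV[0],msg_vec) then VV[0][0]++ -> VV[0]=[5, 0, 2]
Event 7: SEND 1->2: VV[1][1]++ -> VV[1]=[3, 3, 0], msg_vec=[3, 3, 0]; VV[2]=max(VV[2],msg_vec) then VV[2][2]++ -> VV[2]=[3, 3, 3]
Event 8: SEND 0->1: VV[0][0]++ -> VV[0]=[6, 0, 2], msg_vec=[6, 0, 2]; VV[1]=max(VV[1],msg_vec) then VV[1][1]++ -> VV[1]=[6, 4, 2]
Final vectors: VV[0]=[6, 0, 2]; VV[1]=[6, 4, 2]; VV[2]=[3, 3, 3]

Answer: 3 3 3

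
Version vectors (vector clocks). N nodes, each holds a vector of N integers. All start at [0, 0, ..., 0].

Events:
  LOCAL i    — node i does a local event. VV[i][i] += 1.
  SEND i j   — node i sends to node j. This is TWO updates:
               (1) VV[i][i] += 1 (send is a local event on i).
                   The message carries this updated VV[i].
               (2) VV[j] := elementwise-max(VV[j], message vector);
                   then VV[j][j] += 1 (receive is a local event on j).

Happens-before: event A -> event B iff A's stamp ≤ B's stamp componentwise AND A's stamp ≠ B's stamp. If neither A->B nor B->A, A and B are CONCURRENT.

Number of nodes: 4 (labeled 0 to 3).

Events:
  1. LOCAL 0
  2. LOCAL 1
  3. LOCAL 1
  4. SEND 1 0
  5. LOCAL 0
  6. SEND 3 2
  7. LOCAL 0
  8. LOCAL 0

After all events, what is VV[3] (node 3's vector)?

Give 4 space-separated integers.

Answer: 0 0 0 1

Derivation:
Initial: VV[0]=[0, 0, 0, 0]
Initial: VV[1]=[0, 0, 0, 0]
Initial: VV[2]=[0, 0, 0, 0]
Initial: VV[3]=[0, 0, 0, 0]
Event 1: LOCAL 0: VV[0][0]++ -> VV[0]=[1, 0, 0, 0]
Event 2: LOCAL 1: VV[1][1]++ -> VV[1]=[0, 1, 0, 0]
Event 3: LOCAL 1: VV[1][1]++ -> VV[1]=[0, 2, 0, 0]
Event 4: SEND 1->0: VV[1][1]++ -> VV[1]=[0, 3, 0, 0], msg_vec=[0, 3, 0, 0]; VV[0]=max(VV[0],msg_vec) then VV[0][0]++ -> VV[0]=[2, 3, 0, 0]
Event 5: LOCAL 0: VV[0][0]++ -> VV[0]=[3, 3, 0, 0]
Event 6: SEND 3->2: VV[3][3]++ -> VV[3]=[0, 0, 0, 1], msg_vec=[0, 0, 0, 1]; VV[2]=max(VV[2],msg_vec) then VV[2][2]++ -> VV[2]=[0, 0, 1, 1]
Event 7: LOCAL 0: VV[0][0]++ -> VV[0]=[4, 3, 0, 0]
Event 8: LOCAL 0: VV[0][0]++ -> VV[0]=[5, 3, 0, 0]
Final vectors: VV[0]=[5, 3, 0, 0]; VV[1]=[0, 3, 0, 0]; VV[2]=[0, 0, 1, 1]; VV[3]=[0, 0, 0, 1]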